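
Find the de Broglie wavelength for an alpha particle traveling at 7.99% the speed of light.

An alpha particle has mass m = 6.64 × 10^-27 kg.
4.17 × 10^-15 m

Using the de Broglie relation λ = h/(mv):

v = 7.99% × c = 2.395 × 10^7 m/s

λ = h/(mv)
λ = (6.626 × 10^-34 J·s) / (6.64 × 10^-27 kg × 2.395 × 10^7 m/s)
λ = 4.17 × 10^-15 m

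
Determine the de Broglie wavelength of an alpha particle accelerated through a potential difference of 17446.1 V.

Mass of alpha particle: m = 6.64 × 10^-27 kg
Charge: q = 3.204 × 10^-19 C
7.69 × 10^-14 m

When a particle is accelerated through voltage V, it gains kinetic energy KE = qV.

The de Broglie wavelength is then λ = h/√(2mqV):

λ = h/√(2mqV)
λ = (6.626 × 10^-34 J·s) / √(2 × 6.64 × 10^-27 kg × 3.204 × 10^-19 C × 17446.1 V)
λ = 7.69 × 10^-14 m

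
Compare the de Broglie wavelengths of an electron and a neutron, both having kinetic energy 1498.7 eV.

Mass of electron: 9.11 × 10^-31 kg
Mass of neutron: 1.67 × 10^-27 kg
The electron has the longer wavelength.

Using λ = h/√(2mKE):

For electron: λ₁ = h/√(2m₁KE) = 3.17 × 10^-11 m
For neutron: λ₂ = h/√(2m₂KE) = 7.40 × 10^-13 m

Since λ ∝ 1/√m at constant kinetic energy, the lighter particle has the longer wavelength.

The electron has the longer de Broglie wavelength.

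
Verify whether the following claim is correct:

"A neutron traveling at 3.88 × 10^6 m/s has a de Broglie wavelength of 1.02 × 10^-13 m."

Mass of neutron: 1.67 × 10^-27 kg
True

The claim is correct.

Using λ = h/(mv):
λ = (6.626 × 10^-34 J·s) / (1.67 × 10^-27 kg × 3.88 × 10^6 m/s)
λ = 1.02 × 10^-13 m

This matches the claimed value.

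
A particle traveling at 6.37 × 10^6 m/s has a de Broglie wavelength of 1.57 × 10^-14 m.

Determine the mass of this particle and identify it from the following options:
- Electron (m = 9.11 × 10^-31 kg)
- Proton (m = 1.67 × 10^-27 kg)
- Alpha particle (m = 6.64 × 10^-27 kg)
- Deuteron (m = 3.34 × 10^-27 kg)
The particle is an alpha particle.

From λ = h/(mv), solve for mass:

m = h/(λv)
m = (6.626 × 10^-34 J·s) / (1.57 × 10^-14 m × 6.37 × 10^6 m/s)
m = 6.63 × 10^-27 kg

Comparing with the listed masses, this is closest to an alpha particle.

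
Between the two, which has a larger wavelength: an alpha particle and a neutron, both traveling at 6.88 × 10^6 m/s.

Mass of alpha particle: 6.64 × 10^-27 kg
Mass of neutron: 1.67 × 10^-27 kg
The neutron has the longer wavelength.

Using λ = h/(mv), since both particles have the same velocity, the wavelength depends only on mass.

For alpha particle: λ₁ = h/(m₁v) = 1.45 × 10^-14 m
For neutron: λ₂ = h/(m₂v) = 5.77 × 10^-14 m

Since λ ∝ 1/m at constant velocity, the lighter particle has the longer wavelength.

The neutron has the longer de Broglie wavelength.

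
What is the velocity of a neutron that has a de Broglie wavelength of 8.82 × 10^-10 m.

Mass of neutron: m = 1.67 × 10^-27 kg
4.50 × 10^2 m/s

From the de Broglie relation λ = h/(mv), we solve for v:

v = h/(mλ)
v = (6.626 × 10^-34 J·s) / (1.67 × 10^-27 kg × 8.82 × 10^-10 m)
v = 4.50 × 10^2 m/s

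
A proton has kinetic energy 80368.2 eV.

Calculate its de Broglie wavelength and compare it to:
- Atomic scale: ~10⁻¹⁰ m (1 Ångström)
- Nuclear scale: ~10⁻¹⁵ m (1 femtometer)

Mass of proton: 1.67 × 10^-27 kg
λ = 1.01 × 10^-13 m, which is between nuclear and atomic scales.

Using λ = h/√(2mKE):

KE = 80368.2 eV = 1.288 × 10^-14 J

λ = h/√(2mKE)
λ = (6.626 × 10^-34 J·s) / √(2 × 1.67 × 10^-27 kg × 1.288 × 10^-14 J)
λ = 1.01 × 10^-13 m

Comparison:
- Atomic scale (10⁻¹⁰ m): λ is 0.001× this size
- Nuclear scale (10⁻¹⁵ m): λ is 1e+02× this size

The wavelength is between nuclear and atomic scales.

This wavelength is appropriate for probing atomic structure but too large for nuclear physics experiments.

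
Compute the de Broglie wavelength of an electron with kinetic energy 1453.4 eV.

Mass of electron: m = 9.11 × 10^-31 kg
3.22 × 10^-11 m

Using λ = h/√(2mKE):

First convert KE to Joules: KE = 1453.4 eV = 2.329 × 10^-16 J

λ = h/√(2mKE)
λ = (6.626 × 10^-34 J·s) / √(2 × 9.11 × 10^-31 kg × 2.329 × 10^-16 J)
λ = 3.22 × 10^-11 m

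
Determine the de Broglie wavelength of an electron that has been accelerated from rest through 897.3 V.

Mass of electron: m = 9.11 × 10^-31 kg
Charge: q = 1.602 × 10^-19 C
4.09 × 10^-11 m

When a particle is accelerated through voltage V, it gains kinetic energy KE = qV.

The de Broglie wavelength is then λ = h/√(2mqV):

λ = h/√(2mqV)
λ = (6.626 × 10^-34 J·s) / √(2 × 9.11 × 10^-31 kg × 1.602 × 10^-19 C × 897.3 V)
λ = 4.09 × 10^-11 m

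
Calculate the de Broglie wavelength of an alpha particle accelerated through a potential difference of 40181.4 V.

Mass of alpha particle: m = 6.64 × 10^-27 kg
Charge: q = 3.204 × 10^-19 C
5.07 × 10^-14 m

When a particle is accelerated through voltage V, it gains kinetic energy KE = qV.

The de Broglie wavelength is then λ = h/√(2mqV):

λ = h/√(2mqV)
λ = (6.626 × 10^-34 J·s) / √(2 × 6.64 × 10^-27 kg × 3.204 × 10^-19 C × 40181.4 V)
λ = 5.07 × 10^-14 m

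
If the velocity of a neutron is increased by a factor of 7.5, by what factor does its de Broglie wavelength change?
The wavelength decreases by a factor of 7.5.

From λ = h/(mv), the wavelength is inversely proportional to velocity:

λ ∝ 1/v

If v → 7.5v, then λ → λ/7.5

When velocity is increased by a factor of 7.5, the wavelength decreases by a factor of 7.5.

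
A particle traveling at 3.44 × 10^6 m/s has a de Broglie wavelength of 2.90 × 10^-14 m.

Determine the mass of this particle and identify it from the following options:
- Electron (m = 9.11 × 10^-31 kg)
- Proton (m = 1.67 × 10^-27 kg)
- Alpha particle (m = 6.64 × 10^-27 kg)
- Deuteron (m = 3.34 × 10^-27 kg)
The particle is an alpha particle.

From λ = h/(mv), solve for mass:

m = h/(λv)
m = (6.626 × 10^-34 J·s) / (2.90 × 10^-14 m × 3.44 × 10^6 m/s)
m = 6.64 × 10^-27 kg

Comparing with the listed masses, this is closest to an alpha particle.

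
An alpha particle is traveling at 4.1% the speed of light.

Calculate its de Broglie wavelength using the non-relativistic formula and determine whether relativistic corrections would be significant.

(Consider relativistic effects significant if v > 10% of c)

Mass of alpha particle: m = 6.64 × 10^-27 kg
No, relativistic corrections are not needed.

Using the non-relativistic de Broglie formula λ = h/(mv):

v = 4.1% × c = 1.229 × 10^7 m/s

λ = h/(mv)
λ = (6.626 × 10^-34 J·s) / (6.64 × 10^-27 kg × 1.229 × 10^7 m/s)
λ = 8.12 × 10^-15 m

Since v = 4.1% of c < 10% of c, relativistic corrections are NOT significant and this non-relativistic result is a good approximation.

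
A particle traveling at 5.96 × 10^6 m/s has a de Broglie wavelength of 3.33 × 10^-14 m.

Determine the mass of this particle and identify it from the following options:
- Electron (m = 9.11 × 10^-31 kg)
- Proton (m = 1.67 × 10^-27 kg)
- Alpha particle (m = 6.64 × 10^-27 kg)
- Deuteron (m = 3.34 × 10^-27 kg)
The particle is a deuteron.

From λ = h/(mv), solve for mass:

m = h/(λv)
m = (6.626 × 10^-34 J·s) / (3.33 × 10^-14 m × 5.96 × 10^6 m/s)
m = 3.34 × 10^-27 kg

Comparing with the listed masses, this is closest to a deuteron.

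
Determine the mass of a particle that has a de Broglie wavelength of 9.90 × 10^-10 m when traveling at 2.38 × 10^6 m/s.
2.81 × 10^-31 kg

From the de Broglie relation λ = h/(mv), we solve for m:

m = h/(λv)
m = (6.626 × 10^-34 J·s) / (9.90 × 10^-10 m × 2.38 × 10^6 m/s)
m = 2.81 × 10^-31 kg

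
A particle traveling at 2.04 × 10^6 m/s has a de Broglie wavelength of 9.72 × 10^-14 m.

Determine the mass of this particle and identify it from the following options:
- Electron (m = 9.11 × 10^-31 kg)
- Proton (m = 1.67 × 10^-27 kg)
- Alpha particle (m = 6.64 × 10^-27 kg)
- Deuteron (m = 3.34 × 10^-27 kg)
The particle is a deuteron.

From λ = h/(mv), solve for mass:

m = h/(λv)
m = (6.626 × 10^-34 J·s) / (9.72 × 10^-14 m × 2.04 × 10^6 m/s)
m = 3.34 × 10^-27 kg

Comparing with the listed masses, this is closest to a deuteron.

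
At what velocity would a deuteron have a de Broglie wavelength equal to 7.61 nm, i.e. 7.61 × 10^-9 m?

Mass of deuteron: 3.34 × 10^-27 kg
2.61 × 10^1 m/s

From λ = h/(mv), solve for v:

v = h/(mλ)
v = (6.626 × 10^-34 J·s) / (3.34 × 10^-27 kg × 7.61 × 10^-9 m)
v = 2.61 × 10^1 m/s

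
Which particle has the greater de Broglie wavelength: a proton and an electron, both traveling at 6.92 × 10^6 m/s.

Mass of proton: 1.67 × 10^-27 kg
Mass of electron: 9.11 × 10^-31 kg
The electron has the longer wavelength.

Using λ = h/(mv), since both particles have the same velocity, the wavelength depends only on mass.

For proton: λ₁ = h/(m₁v) = 5.73 × 10^-14 m
For electron: λ₂ = h/(m₂v) = 1.05 × 10^-10 m

Since λ ∝ 1/m at constant velocity, the lighter particle has the longer wavelength.

The electron has the longer de Broglie wavelength.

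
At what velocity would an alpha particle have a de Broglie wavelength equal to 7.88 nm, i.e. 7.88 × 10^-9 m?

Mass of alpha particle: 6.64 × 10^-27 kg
1.27 × 10^1 m/s

From λ = h/(mv), solve for v:

v = h/(mλ)
v = (6.626 × 10^-34 J·s) / (6.64 × 10^-27 kg × 7.88 × 10^-9 m)
v = 1.27 × 10^1 m/s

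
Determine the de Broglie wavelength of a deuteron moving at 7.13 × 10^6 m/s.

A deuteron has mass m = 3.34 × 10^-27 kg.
2.78 × 10^-14 m

Using the de Broglie relation λ = h/(mv):

λ = h/(mv)
λ = (6.626 × 10^-34 J·s) / (3.34 × 10^-27 kg × 7.13 × 10^6 m/s)
λ = 2.78 × 10^-14 m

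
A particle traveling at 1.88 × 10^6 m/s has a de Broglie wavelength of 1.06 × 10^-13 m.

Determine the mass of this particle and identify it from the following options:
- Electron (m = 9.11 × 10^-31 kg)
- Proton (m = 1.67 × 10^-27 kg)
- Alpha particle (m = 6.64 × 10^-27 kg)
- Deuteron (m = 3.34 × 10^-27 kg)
The particle is a deuteron.

From λ = h/(mv), solve for mass:

m = h/(λv)
m = (6.626 × 10^-34 J·s) / (1.06 × 10^-13 m × 1.88 × 10^6 m/s)
m = 3.32 × 10^-27 kg

Comparing with the listed masses, this is closest to a deuteron.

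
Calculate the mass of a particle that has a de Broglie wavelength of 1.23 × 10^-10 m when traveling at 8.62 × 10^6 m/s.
6.25 × 10^-31 kg

From the de Broglie relation λ = h/(mv), we solve for m:

m = h/(λv)
m = (6.626 × 10^-34 J·s) / (1.23 × 10^-10 m × 8.62 × 10^6 m/s)
m = 6.25 × 10^-31 kg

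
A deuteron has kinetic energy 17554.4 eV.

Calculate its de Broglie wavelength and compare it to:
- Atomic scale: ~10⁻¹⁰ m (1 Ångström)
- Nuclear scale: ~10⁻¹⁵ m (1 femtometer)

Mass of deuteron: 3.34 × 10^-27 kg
λ = 1.53 × 10^-13 m, which is between nuclear and atomic scales.

Using λ = h/√(2mKE):

KE = 17554.4 eV = 2.813 × 10^-15 J

λ = h/√(2mKE)
λ = (6.626 × 10^-34 J·s) / √(2 × 3.34 × 10^-27 kg × 2.813 × 10^-15 J)
λ = 1.53 × 10^-13 m

Comparison:
- Atomic scale (10⁻¹⁰ m): λ is 0.0015× this size
- Nuclear scale (10⁻¹⁵ m): λ is 1.5e+02× this size

The wavelength is between nuclear and atomic scales.

This wavelength is appropriate for probing atomic structure but too large for nuclear physics experiments.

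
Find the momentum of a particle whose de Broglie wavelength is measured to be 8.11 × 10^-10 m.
8.17 × 10^-25 kg·m/s

From the de Broglie relation λ = h/p, we solve for p:

p = h/λ
p = (6.626 × 10^-34 J·s) / (8.11 × 10^-10 m)
p = 8.17 × 10^-25 kg·m/s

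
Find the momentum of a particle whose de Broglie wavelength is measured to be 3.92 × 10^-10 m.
1.69 × 10^-24 kg·m/s

From the de Broglie relation λ = h/p, we solve for p:

p = h/λ
p = (6.626 × 10^-34 J·s) / (3.92 × 10^-10 m)
p = 1.69 × 10^-24 kg·m/s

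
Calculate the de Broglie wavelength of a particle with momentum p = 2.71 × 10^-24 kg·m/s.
2.45 × 10^-10 m

Using the de Broglie relation λ = h/p:

λ = h/p
λ = (6.626 × 10^-34 J·s) / (2.71 × 10^-24 kg·m/s)
λ = 2.45 × 10^-10 m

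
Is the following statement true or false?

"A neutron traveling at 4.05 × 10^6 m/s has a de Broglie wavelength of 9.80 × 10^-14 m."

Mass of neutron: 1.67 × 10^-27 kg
True

The claim is correct.

Using λ = h/(mv):
λ = (6.626 × 10^-34 J·s) / (1.67 × 10^-27 kg × 4.05 × 10^6 m/s)
λ = 9.80 × 10^-14 m

This matches the claimed value.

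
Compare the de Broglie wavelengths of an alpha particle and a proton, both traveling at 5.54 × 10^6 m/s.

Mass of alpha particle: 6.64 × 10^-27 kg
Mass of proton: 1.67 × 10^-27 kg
The proton has the longer wavelength.

Using λ = h/(mv), since both particles have the same velocity, the wavelength depends only on mass.

For alpha particle: λ₁ = h/(m₁v) = 1.80 × 10^-14 m
For proton: λ₂ = h/(m₂v) = 7.16 × 10^-14 m

Since λ ∝ 1/m at constant velocity, the lighter particle has the longer wavelength.

The proton has the longer de Broglie wavelength.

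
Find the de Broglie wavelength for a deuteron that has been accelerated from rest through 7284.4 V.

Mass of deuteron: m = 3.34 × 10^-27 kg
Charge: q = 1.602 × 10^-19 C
2.37 × 10^-13 m

When a particle is accelerated through voltage V, it gains kinetic energy KE = qV.

The de Broglie wavelength is then λ = h/√(2mqV):

λ = h/√(2mqV)
λ = (6.626 × 10^-34 J·s) / √(2 × 3.34 × 10^-27 kg × 1.602 × 10^-19 C × 7284.4 V)
λ = 2.37 × 10^-13 m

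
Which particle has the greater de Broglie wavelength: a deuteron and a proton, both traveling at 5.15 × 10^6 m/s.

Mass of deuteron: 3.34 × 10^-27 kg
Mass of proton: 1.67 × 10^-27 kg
The proton has the longer wavelength.

Using λ = h/(mv), since both particles have the same velocity, the wavelength depends only on mass.

For deuteron: λ₁ = h/(m₁v) = 3.85 × 10^-14 m
For proton: λ₂ = h/(m₂v) = 7.70 × 10^-14 m

Since λ ∝ 1/m at constant velocity, the lighter particle has the longer wavelength.

The proton has the longer de Broglie wavelength.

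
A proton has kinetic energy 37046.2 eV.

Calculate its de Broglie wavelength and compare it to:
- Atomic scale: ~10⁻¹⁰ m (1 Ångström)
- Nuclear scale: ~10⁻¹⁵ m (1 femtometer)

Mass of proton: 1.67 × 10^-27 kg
λ = 1.49 × 10^-13 m, which is between nuclear and atomic scales.

Using λ = h/√(2mKE):

KE = 37046.2 eV = 5.935 × 10^-15 J

λ = h/√(2mKE)
λ = (6.626 × 10^-34 J·s) / √(2 × 1.67 × 10^-27 kg × 5.935 × 10^-15 J)
λ = 1.49 × 10^-13 m

Comparison:
- Atomic scale (10⁻¹⁰ m): λ is 0.0015× this size
- Nuclear scale (10⁻¹⁵ m): λ is 1.5e+02× this size

The wavelength is between nuclear and atomic scales.

This wavelength is appropriate for probing atomic structure but too large for nuclear physics experiments.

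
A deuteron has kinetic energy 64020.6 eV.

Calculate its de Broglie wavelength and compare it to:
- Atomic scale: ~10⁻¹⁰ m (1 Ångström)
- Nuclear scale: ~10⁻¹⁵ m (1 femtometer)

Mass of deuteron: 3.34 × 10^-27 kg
λ = 8.00 × 10^-14 m, which is between nuclear and atomic scales.

Using λ = h/√(2mKE):

KE = 64020.6 eV = 1.026 × 10^-14 J

λ = h/√(2mKE)
λ = (6.626 × 10^-34 J·s) / √(2 × 3.34 × 10^-27 kg × 1.026 × 10^-14 J)
λ = 8.00 × 10^-14 m

Comparison:
- Atomic scale (10⁻¹⁰ m): λ is 0.0008× this size
- Nuclear scale (10⁻¹⁵ m): λ is 80× this size

The wavelength is between nuclear and atomic scales.

This wavelength is appropriate for probing atomic structure but too large for nuclear physics experiments.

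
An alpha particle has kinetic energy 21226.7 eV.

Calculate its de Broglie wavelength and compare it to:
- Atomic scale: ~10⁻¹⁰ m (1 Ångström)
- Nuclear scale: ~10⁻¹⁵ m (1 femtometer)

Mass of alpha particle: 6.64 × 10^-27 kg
λ = 9.86 × 10^-14 m, which is between nuclear and atomic scales.

Using λ = h/√(2mKE):

KE = 21226.7 eV = 3.401 × 10^-15 J

λ = h/√(2mKE)
λ = (6.626 × 10^-34 J·s) / √(2 × 6.64 × 10^-27 kg × 3.401 × 10^-15 J)
λ = 9.86 × 10^-14 m

Comparison:
- Atomic scale (10⁻¹⁰ m): λ is 0.00099× this size
- Nuclear scale (10⁻¹⁵ m): λ is 99× this size

The wavelength is between nuclear and atomic scales.

This wavelength is appropriate for probing atomic structure but too large for nuclear physics experiments.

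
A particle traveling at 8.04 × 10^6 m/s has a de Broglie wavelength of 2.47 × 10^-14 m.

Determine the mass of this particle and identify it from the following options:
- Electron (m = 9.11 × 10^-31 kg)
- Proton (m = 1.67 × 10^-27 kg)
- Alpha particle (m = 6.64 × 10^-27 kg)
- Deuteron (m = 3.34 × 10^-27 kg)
The particle is a deuteron.

From λ = h/(mv), solve for mass:

m = h/(λv)
m = (6.626 × 10^-34 J·s) / (2.47 × 10^-14 m × 8.04 × 10^6 m/s)
m = 3.34 × 10^-27 kg

Comparing with the listed masses, this is closest to a deuteron.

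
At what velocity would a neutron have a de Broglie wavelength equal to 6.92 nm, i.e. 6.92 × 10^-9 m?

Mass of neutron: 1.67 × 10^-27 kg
5.73 × 10^1 m/s

From λ = h/(mv), solve for v:

v = h/(mλ)
v = (6.626 × 10^-34 J·s) / (1.67 × 10^-27 kg × 6.92 × 10^-9 m)
v = 5.73 × 10^1 m/s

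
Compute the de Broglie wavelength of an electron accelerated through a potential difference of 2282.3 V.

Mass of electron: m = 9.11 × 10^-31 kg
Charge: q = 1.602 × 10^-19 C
2.57 × 10^-11 m

When a particle is accelerated through voltage V, it gains kinetic energy KE = qV.

The de Broglie wavelength is then λ = h/√(2mqV):

λ = h/√(2mqV)
λ = (6.626 × 10^-34 J·s) / √(2 × 9.11 × 10^-31 kg × 1.602 × 10^-19 C × 2282.3 V)
λ = 2.57 × 10^-11 m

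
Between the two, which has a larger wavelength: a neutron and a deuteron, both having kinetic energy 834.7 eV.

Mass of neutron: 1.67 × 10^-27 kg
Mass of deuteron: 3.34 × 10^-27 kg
The neutron has the longer wavelength.

Using λ = h/√(2mKE):

For neutron: λ₁ = h/√(2m₁KE) = 9.91 × 10^-13 m
For deuteron: λ₂ = h/√(2m₂KE) = 7.01 × 10^-13 m

Since λ ∝ 1/√m at constant kinetic energy, the lighter particle has the longer wavelength.

The neutron has the longer de Broglie wavelength.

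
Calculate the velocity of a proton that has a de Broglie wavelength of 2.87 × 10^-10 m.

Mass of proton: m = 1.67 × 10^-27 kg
1.38 × 10^3 m/s

From the de Broglie relation λ = h/(mv), we solve for v:

v = h/(mλ)
v = (6.626 × 10^-34 J·s) / (1.67 × 10^-27 kg × 2.87 × 10^-10 m)
v = 1.38 × 10^3 m/s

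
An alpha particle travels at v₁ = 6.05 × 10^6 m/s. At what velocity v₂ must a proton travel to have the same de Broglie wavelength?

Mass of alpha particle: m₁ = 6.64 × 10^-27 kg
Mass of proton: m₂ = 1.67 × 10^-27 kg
v₂ = 2.41 × 10^7 m/s

For equal de Broglie wavelengths: λ₁ = λ₂

h/(m₁v₁) = h/(m₂v₂)
m₁v₁ = m₂v₂
v₂ = v₁ · (m₁/m₂)

v₂ = 6.05 × 10^6 m/s × (6.64 × 10^-27 kg / 1.67 × 10^-27 kg)
v₂ = 2.41 × 10^7 m/s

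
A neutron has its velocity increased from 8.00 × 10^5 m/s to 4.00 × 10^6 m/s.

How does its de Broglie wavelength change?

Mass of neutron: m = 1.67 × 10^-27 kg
The wavelength decreases by a factor of 5.

Using λ = h/(mv):

Initial wavelength: λ₁ = h/(mv₁) = 4.96 × 10^-13 m
Final wavelength: λ₂ = h/(mv₂) = 9.92 × 10^-14 m

Since λ ∝ 1/v, when velocity increases by a factor of 5, the wavelength decreases by a factor of 5.

λ₂/λ₁ = v₁/v₂ = 1/5

The wavelength decreases by a factor of 5.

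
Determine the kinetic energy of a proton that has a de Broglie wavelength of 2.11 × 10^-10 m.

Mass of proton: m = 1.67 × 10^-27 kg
2.95 × 10^-21 J (or 0.0184 eV)

From λ = h/√(2mKE), we solve for KE:

λ² = h²/(2mKE)
KE = h²/(2mλ²)
KE = (6.626 × 10^-34 J·s)² / (2 × 1.67 × 10^-27 kg × (2.11 × 10^-10 m)²)
KE = 2.95 × 10^-21 J
KE = 0.0184 eV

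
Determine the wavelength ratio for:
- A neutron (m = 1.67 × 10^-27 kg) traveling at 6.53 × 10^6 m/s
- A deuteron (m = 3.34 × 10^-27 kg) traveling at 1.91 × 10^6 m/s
λ₁/λ₂ = 0.585

Using λ = h/(mv):

λ₁ = h/(m₁v₁) = 6.08 × 10^-14 m
λ₂ = h/(m₂v₂) = 1.04 × 10^-13 m

Ratio λ₁/λ₂ = (m₂v₂)/(m₁v₁)
         = (3.34 × 10^-27 kg × 1.91 × 10^6 m/s) / (1.67 × 10^-27 kg × 6.53 × 10^6 m/s)
         = 0.585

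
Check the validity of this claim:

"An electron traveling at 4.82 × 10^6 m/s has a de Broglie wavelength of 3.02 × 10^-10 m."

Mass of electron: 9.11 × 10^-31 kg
False

The claim is incorrect.

Using λ = h/(mv):
λ = (6.626 × 10^-34 J·s) / (9.11 × 10^-31 kg × 4.82 × 10^6 m/s)
λ = 1.51 × 10^-10 m

The actual wavelength differs from the claimed 3.02 × 10^-10 m.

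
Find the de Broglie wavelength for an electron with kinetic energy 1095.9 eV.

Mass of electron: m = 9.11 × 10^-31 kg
3.70 × 10^-11 m

Using λ = h/√(2mKE):

First convert KE to Joules: KE = 1095.9 eV = 1.756 × 10^-16 J

λ = h/√(2mKE)
λ = (6.626 × 10^-34 J·s) / √(2 × 9.11 × 10^-31 kg × 1.756 × 10^-16 J)
λ = 3.70 × 10^-11 m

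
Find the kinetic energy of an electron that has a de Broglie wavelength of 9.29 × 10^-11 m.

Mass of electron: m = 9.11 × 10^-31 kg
2.79 × 10^-17 J (or 174 eV)

From λ = h/√(2mKE), we solve for KE:

λ² = h²/(2mKE)
KE = h²/(2mλ²)
KE = (6.626 × 10^-34 J·s)² / (2 × 9.11 × 10^-31 kg × (9.29 × 10^-11 m)²)
KE = 2.79 × 10^-17 J
KE = 174 eV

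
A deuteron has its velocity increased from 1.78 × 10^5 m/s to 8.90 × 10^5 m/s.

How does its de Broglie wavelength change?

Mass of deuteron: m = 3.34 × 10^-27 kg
The wavelength decreases by a factor of 5.

Using λ = h/(mv):

Initial wavelength: λ₁ = h/(mv₁) = 1.11 × 10^-12 m
Final wavelength: λ₂ = h/(mv₂) = 2.23 × 10^-13 m

Since λ ∝ 1/v, when velocity increases by a factor of 5, the wavelength decreases by a factor of 5.

λ₂/λ₁ = v₁/v₂ = 1/5

The wavelength decreases by a factor of 5.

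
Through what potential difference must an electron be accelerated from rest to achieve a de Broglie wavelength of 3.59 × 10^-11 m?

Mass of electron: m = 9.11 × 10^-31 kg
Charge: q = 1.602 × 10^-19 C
1.17 × 10^3 V

From λ = h/√(2mqV), we solve for V:

λ² = h²/(2mqV)
V = h²/(2mqλ²)
V = (6.626 × 10^-34 J·s)² / (2 × 9.11 × 10^-31 kg × 1.602 × 10^-19 C × (3.59 × 10^-11 m)²)
V = 1.17 × 10^3 V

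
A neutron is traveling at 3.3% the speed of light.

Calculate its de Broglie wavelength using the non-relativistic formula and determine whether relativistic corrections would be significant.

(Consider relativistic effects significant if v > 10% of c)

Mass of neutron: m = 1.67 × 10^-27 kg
No, relativistic corrections are not needed.

Using the non-relativistic de Broglie formula λ = h/(mv):

v = 3.3% × c = 9.893 × 10^6 m/s

λ = h/(mv)
λ = (6.626 × 10^-34 J·s) / (1.67 × 10^-27 kg × 9.893 × 10^6 m/s)
λ = 4.01 × 10^-14 m

Since v = 3.3% of c < 10% of c, relativistic corrections are NOT significant and this non-relativistic result is a good approximation.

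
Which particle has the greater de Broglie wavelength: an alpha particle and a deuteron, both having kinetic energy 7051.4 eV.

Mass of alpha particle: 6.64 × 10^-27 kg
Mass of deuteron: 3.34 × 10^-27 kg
The deuteron has the longer wavelength.

Using λ = h/√(2mKE):

For alpha particle: λ₁ = h/√(2m₁KE) = 1.71 × 10^-13 m
For deuteron: λ₂ = h/√(2m₂KE) = 2.41 × 10^-13 m

Since λ ∝ 1/√m at constant kinetic energy, the lighter particle has the longer wavelength.

The deuteron has the longer de Broglie wavelength.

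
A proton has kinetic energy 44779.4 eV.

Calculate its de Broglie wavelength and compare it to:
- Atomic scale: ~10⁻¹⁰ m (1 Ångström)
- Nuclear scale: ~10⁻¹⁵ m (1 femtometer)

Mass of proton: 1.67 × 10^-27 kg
λ = 1.35 × 10^-13 m, which is between nuclear and atomic scales.

Using λ = h/√(2mKE):

KE = 44779.4 eV = 7.174 × 10^-15 J

λ = h/√(2mKE)
λ = (6.626 × 10^-34 J·s) / √(2 × 1.67 × 10^-27 kg × 7.174 × 10^-15 J)
λ = 1.35 × 10^-13 m

Comparison:
- Atomic scale (10⁻¹⁰ m): λ is 0.0014× this size
- Nuclear scale (10⁻¹⁵ m): λ is 1.4e+02× this size

The wavelength is between nuclear and atomic scales.

This wavelength is appropriate for probing atomic structure but too large for nuclear physics experiments.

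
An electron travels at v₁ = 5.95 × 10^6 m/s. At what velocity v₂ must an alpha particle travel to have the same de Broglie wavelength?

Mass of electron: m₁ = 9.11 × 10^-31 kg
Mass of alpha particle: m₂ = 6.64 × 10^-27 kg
v₂ = 8.16 × 10^2 m/s

For equal de Broglie wavelengths: λ₁ = λ₂

h/(m₁v₁) = h/(m₂v₂)
m₁v₁ = m₂v₂
v₂ = v₁ · (m₁/m₂)

v₂ = 5.95 × 10^6 m/s × (9.11 × 10^-31 kg / 6.64 × 10^-27 kg)
v₂ = 8.16 × 10^2 m/s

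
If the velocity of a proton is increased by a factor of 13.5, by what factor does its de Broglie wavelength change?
The wavelength decreases by a factor of 13.5.

From λ = h/(mv), the wavelength is inversely proportional to velocity:

λ ∝ 1/v

If v → 13.5v, then λ → λ/13.5

When velocity is increased by a factor of 13.5, the wavelength decreases by a factor of 13.5.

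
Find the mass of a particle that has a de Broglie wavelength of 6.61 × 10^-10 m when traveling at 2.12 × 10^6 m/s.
4.73 × 10^-31 kg

From the de Broglie relation λ = h/(mv), we solve for m:

m = h/(λv)
m = (6.626 × 10^-34 J·s) / (6.61 × 10^-10 m × 2.12 × 10^6 m/s)
m = 4.73 × 10^-31 kg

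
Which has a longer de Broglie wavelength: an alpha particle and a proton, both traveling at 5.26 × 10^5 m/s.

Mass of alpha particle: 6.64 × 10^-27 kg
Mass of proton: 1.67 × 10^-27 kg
The proton has the longer wavelength.

Using λ = h/(mv), since both particles have the same velocity, the wavelength depends only on mass.

For alpha particle: λ₁ = h/(m₁v) = 1.90 × 10^-13 m
For proton: λ₂ = h/(m₂v) = 7.54 × 10^-13 m

Since λ ∝ 1/m at constant velocity, the lighter particle has the longer wavelength.

The proton has the longer de Broglie wavelength.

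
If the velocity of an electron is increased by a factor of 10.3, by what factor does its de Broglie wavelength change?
The wavelength decreases by a factor of 10.3.

From λ = h/(mv), the wavelength is inversely proportional to velocity:

λ ∝ 1/v

If v → 10.3v, then λ → λ/10.3

When velocity is increased by a factor of 10.3, the wavelength decreases by a factor of 10.3.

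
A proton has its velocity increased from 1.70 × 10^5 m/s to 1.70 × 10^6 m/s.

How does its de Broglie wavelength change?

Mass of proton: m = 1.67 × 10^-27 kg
The wavelength decreases by a factor of 10.

Using λ = h/(mv):

Initial wavelength: λ₁ = h/(mv₁) = 2.33 × 10^-12 m
Final wavelength: λ₂ = h/(mv₂) = 2.33 × 10^-13 m

Since λ ∝ 1/v, when velocity increases by a factor of 10, the wavelength decreases by a factor of 10.

λ₂/λ₁ = v₁/v₂ = 1/10

The wavelength decreases by a factor of 10.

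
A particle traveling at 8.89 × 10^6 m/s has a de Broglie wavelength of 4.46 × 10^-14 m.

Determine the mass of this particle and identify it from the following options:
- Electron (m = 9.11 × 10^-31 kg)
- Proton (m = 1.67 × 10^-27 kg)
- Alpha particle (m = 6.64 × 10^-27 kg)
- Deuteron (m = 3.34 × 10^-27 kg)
The particle is a proton.

From λ = h/(mv), solve for mass:

m = h/(λv)
m = (6.626 × 10^-34 J·s) / (4.46 × 10^-14 m × 8.89 × 10^6 m/s)
m = 1.67 × 10^-27 kg

Comparing with the listed masses, this is closest to a proton.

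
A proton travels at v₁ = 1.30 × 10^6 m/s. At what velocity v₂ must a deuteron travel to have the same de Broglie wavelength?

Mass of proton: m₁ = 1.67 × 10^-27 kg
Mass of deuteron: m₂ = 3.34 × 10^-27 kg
v₂ = 6.50 × 10^5 m/s

For equal de Broglie wavelengths: λ₁ = λ₂

h/(m₁v₁) = h/(m₂v₂)
m₁v₁ = m₂v₂
v₂ = v₁ · (m₁/m₂)

v₂ = 1.30 × 10^6 m/s × (1.67 × 10^-27 kg / 3.34 × 10^-27 kg)
v₂ = 6.50 × 10^5 m/s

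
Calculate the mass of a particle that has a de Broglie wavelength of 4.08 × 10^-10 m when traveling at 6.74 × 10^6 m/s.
2.41 × 10^-31 kg

From the de Broglie relation λ = h/(mv), we solve for m:

m = h/(λv)
m = (6.626 × 10^-34 J·s) / (4.08 × 10^-10 m × 6.74 × 10^6 m/s)
m = 2.41 × 10^-31 kg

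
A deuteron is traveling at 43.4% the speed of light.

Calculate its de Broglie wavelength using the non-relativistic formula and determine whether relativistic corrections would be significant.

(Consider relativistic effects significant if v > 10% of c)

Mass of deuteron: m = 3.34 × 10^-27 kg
Yes, relativistic corrections are needed.

Using the non-relativistic de Broglie formula λ = h/(mv):

v = 43.4% × c = 1.301 × 10^8 m/s

λ = h/(mv)
λ = (6.626 × 10^-34 J·s) / (3.34 × 10^-27 kg × 1.301 × 10^8 m/s)
λ = 1.52 × 10^-15 m

Since v = 43.4% of c > 10% of c, relativistic corrections ARE significant and the actual wavelength would differ from this non-relativistic estimate.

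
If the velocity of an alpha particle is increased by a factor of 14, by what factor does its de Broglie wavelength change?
The wavelength decreases by a factor of 14.

From λ = h/(mv), the wavelength is inversely proportional to velocity:

λ ∝ 1/v

If v → 14v, then λ → λ/14

When velocity is increased by a factor of 14, the wavelength decreases by a factor of 14.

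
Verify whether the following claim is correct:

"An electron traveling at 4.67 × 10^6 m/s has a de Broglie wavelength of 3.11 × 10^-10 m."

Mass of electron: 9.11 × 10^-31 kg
False

The claim is incorrect.

Using λ = h/(mv):
λ = (6.626 × 10^-34 J·s) / (9.11 × 10^-31 kg × 4.67 × 10^6 m/s)
λ = 1.56 × 10^-10 m

The actual wavelength differs from the claimed 3.11 × 10^-10 m.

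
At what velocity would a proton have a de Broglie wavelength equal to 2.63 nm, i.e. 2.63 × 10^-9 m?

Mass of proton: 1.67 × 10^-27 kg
1.51 × 10^2 m/s

From λ = h/(mv), solve for v:

v = h/(mλ)
v = (6.626 × 10^-34 J·s) / (1.67 × 10^-27 kg × 2.63 × 10^-9 m)
v = 1.51 × 10^2 m/s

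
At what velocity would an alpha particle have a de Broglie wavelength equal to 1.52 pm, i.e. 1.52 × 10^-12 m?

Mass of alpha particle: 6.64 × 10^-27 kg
6.57 × 10^4 m/s

From λ = h/(mv), solve for v:

v = h/(mλ)
v = (6.626 × 10^-34 J·s) / (6.64 × 10^-27 kg × 1.52 × 10^-12 m)
v = 6.57 × 10^4 m/s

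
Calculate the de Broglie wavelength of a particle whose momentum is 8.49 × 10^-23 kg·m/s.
7.80 × 10^-12 m

Using the de Broglie relation λ = h/p:

λ = h/p
λ = (6.626 × 10^-34 J·s) / (8.49 × 10^-23 kg·m/s)
λ = 7.80 × 10^-12 m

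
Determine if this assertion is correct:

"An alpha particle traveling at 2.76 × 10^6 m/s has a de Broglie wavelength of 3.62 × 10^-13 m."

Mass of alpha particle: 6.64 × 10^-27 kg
False

The claim is incorrect.

Using λ = h/(mv):
λ = (6.626 × 10^-34 J·s) / (6.64 × 10^-27 kg × 2.76 × 10^6 m/s)
λ = 3.62 × 10^-14 m

The actual wavelength differs from the claimed 3.62 × 10^-13 m.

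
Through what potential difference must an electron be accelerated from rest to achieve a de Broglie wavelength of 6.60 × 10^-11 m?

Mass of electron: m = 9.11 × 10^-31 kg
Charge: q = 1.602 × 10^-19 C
345 V

From λ = h/√(2mqV), we solve for V:

λ² = h²/(2mqV)
V = h²/(2mqλ²)
V = (6.626 × 10^-34 J·s)² / (2 × 9.11 × 10^-31 kg × 1.602 × 10^-19 C × (6.60 × 10^-11 m)²)
V = 345 V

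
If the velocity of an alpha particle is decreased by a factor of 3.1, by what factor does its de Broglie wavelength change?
The wavelength increases by a factor of 3.1.

From λ = h/(mv), the wavelength is inversely proportional to velocity:

λ ∝ 1/v

If v → v/3.1, then λ → 3.1λ

When velocity is decreased by a factor of 3.1, the wavelength increases by a factor of 3.1.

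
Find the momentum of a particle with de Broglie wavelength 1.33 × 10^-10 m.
4.98 × 10^-24 kg·m/s

From the de Broglie relation λ = h/p, we solve for p:

p = h/λ
p = (6.626 × 10^-34 J·s) / (1.33 × 10^-10 m)
p = 4.98 × 10^-24 kg·m/s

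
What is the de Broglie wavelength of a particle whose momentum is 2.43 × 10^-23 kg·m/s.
2.73 × 10^-11 m

Using the de Broglie relation λ = h/p:

λ = h/p
λ = (6.626 × 10^-34 J·s) / (2.43 × 10^-23 kg·m/s)
λ = 2.73 × 10^-11 m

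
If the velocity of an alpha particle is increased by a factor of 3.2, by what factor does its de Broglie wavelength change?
The wavelength decreases by a factor of 3.2.

From λ = h/(mv), the wavelength is inversely proportional to velocity:

λ ∝ 1/v

If v → 3.2v, then λ → λ/3.2

When velocity is increased by a factor of 3.2, the wavelength decreases by a factor of 3.2.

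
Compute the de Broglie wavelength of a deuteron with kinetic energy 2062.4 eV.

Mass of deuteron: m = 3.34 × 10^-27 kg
4.46 × 10^-13 m

Using λ = h/√(2mKE):

First convert KE to Joules: KE = 2062.4 eV = 3.304 × 10^-16 J

λ = h/√(2mKE)
λ = (6.626 × 10^-34 J·s) / √(2 × 3.34 × 10^-27 kg × 3.304 × 10^-16 J)
λ = 4.46 × 10^-13 m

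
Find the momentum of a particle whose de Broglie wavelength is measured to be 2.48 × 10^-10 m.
2.67 × 10^-24 kg·m/s

From the de Broglie relation λ = h/p, we solve for p:

p = h/λ
p = (6.626 × 10^-34 J·s) / (2.48 × 10^-10 m)
p = 2.67 × 10^-24 kg·m/s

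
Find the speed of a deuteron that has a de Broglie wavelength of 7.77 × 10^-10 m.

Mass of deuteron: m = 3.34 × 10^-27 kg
2.55 × 10^2 m/s

From the de Broglie relation λ = h/(mv), we solve for v:

v = h/(mλ)
v = (6.626 × 10^-34 J·s) / (3.34 × 10^-27 kg × 7.77 × 10^-10 m)
v = 2.55 × 10^2 m/s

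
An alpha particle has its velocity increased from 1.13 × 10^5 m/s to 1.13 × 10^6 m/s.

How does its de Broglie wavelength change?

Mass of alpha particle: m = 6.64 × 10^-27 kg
The wavelength decreases by a factor of 10.

Using λ = h/(mv):

Initial wavelength: λ₁ = h/(mv₁) = 8.83 × 10^-13 m
Final wavelength: λ₂ = h/(mv₂) = 8.83 × 10^-14 m

Since λ ∝ 1/v, when velocity increases by a factor of 10, the wavelength decreases by a factor of 10.

λ₂/λ₁ = v₁/v₂ = 1/10

The wavelength decreases by a factor of 10.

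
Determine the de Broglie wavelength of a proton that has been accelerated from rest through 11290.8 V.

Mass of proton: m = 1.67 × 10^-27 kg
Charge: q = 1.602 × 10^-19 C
2.70 × 10^-13 m

When a particle is accelerated through voltage V, it gains kinetic energy KE = qV.

The de Broglie wavelength is then λ = h/√(2mqV):

λ = h/√(2mqV)
λ = (6.626 × 10^-34 J·s) / √(2 × 1.67 × 10^-27 kg × 1.602 × 10^-19 C × 11290.8 V)
λ = 2.70 × 10^-13 m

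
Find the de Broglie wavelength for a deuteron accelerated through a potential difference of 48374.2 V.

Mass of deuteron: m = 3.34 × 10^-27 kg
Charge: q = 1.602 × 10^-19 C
9.21 × 10^-14 m

When a particle is accelerated through voltage V, it gains kinetic energy KE = qV.

The de Broglie wavelength is then λ = h/√(2mqV):

λ = h/√(2mqV)
λ = (6.626 × 10^-34 J·s) / √(2 × 3.34 × 10^-27 kg × 1.602 × 10^-19 C × 48374.2 V)
λ = 9.21 × 10^-14 m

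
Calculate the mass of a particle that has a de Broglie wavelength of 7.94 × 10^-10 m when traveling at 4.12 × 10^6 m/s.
2.03 × 10^-31 kg

From the de Broglie relation λ = h/(mv), we solve for m:

m = h/(λv)
m = (6.626 × 10^-34 J·s) / (7.94 × 10^-10 m × 4.12 × 10^6 m/s)
m = 2.03 × 10^-31 kg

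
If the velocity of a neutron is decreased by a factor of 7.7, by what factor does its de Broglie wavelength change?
The wavelength increases by a factor of 7.7.

From λ = h/(mv), the wavelength is inversely proportional to velocity:

λ ∝ 1/v

If v → v/7.7, then λ → 7.7λ

When velocity is decreased by a factor of 7.7, the wavelength increases by a factor of 7.7.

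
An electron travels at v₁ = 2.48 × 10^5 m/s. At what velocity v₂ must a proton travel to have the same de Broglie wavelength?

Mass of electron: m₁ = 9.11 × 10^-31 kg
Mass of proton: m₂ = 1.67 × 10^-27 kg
v₂ = 1.35 × 10^2 m/s

For equal de Broglie wavelengths: λ₁ = λ₂

h/(m₁v₁) = h/(m₂v₂)
m₁v₁ = m₂v₂
v₂ = v₁ · (m₁/m₂)

v₂ = 2.48 × 10^5 m/s × (9.11 × 10^-31 kg / 1.67 × 10^-27 kg)
v₂ = 1.35 × 10^2 m/s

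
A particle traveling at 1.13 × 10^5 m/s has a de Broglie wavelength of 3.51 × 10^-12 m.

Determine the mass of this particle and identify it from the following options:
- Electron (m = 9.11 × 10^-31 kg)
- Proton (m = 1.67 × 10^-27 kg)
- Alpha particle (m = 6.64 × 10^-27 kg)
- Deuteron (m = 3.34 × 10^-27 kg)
The particle is a proton.

From λ = h/(mv), solve for mass:

m = h/(λv)
m = (6.626 × 10^-34 J·s) / (3.51 × 10^-12 m × 1.13 × 10^5 m/s)
m = 1.67 × 10^-27 kg

Comparing with the listed masses, this is closest to a proton.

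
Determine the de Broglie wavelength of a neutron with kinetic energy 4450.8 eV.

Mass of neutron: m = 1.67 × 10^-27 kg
4.29 × 10^-13 m

Using λ = h/√(2mKE):

First convert KE to Joules: KE = 4450.8 eV = 7.131 × 10^-16 J

λ = h/√(2mKE)
λ = (6.626 × 10^-34 J·s) / √(2 × 1.67 × 10^-27 kg × 7.131 × 10^-16 J)
λ = 4.29 × 10^-13 m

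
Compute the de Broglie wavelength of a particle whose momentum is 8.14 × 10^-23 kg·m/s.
8.14 × 10^-12 m

Using the de Broglie relation λ = h/p:

λ = h/p
λ = (6.626 × 10^-34 J·s) / (8.14 × 10^-23 kg·m/s)
λ = 8.14 × 10^-12 m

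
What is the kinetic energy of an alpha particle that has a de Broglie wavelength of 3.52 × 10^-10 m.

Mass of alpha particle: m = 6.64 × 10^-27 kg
2.67 × 10^-22 J (or 1.67 × 10^-3 eV)

From λ = h/√(2mKE), we solve for KE:

λ² = h²/(2mKE)
KE = h²/(2mλ²)
KE = (6.626 × 10^-34 J·s)² / (2 × 6.64 × 10^-27 kg × (3.52 × 10^-10 m)²)
KE = 2.67 × 10^-22 J
KE = 1.67 × 10^-3 eV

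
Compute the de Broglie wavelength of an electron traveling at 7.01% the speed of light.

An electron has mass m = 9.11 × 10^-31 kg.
3.46 × 10^-11 m

Using the de Broglie relation λ = h/(mv):

v = 7.01% × c = 2.102 × 10^7 m/s

λ = h/(mv)
λ = (6.626 × 10^-34 J·s) / (9.11 × 10^-31 kg × 2.102 × 10^7 m/s)
λ = 3.46 × 10^-11 m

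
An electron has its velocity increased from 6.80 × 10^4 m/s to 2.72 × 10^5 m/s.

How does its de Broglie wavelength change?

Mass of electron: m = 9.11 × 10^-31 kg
The wavelength decreases by a factor of 4.

Using λ = h/(mv):

Initial wavelength: λ₁ = h/(mv₁) = 1.07 × 10^-8 m
Final wavelength: λ₂ = h/(mv₂) = 2.67 × 10^-9 m

Since λ ∝ 1/v, when velocity increases by a factor of 4, the wavelength decreases by a factor of 4.

λ₂/λ₁ = v₁/v₂ = 1/4

The wavelength decreases by a factor of 4.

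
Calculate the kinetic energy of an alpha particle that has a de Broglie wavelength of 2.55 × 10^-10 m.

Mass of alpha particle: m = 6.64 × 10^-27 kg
5.08 × 10^-22 J (or 3.17 × 10^-3 eV)

From λ = h/√(2mKE), we solve for KE:

λ² = h²/(2mKE)
KE = h²/(2mλ²)
KE = (6.626 × 10^-34 J·s)² / (2 × 6.64 × 10^-27 kg × (2.55 × 10^-10 m)²)
KE = 5.08 × 10^-22 J
KE = 3.17 × 10^-3 eV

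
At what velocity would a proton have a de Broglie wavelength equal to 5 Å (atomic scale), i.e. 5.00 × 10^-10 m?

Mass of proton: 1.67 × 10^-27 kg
7.94 × 10^2 m/s

From λ = h/(mv), solve for v:

v = h/(mλ)
v = (6.626 × 10^-34 J·s) / (1.67 × 10^-27 kg × 5.00 × 10^-10 m)
v = 7.94 × 10^2 m/s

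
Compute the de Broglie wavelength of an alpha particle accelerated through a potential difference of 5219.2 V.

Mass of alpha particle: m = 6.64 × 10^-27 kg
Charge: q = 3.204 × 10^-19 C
1.41 × 10^-13 m

When a particle is accelerated through voltage V, it gains kinetic energy KE = qV.

The de Broglie wavelength is then λ = h/√(2mqV):

λ = h/√(2mqV)
λ = (6.626 × 10^-34 J·s) / √(2 × 6.64 × 10^-27 kg × 3.204 × 10^-19 C × 5219.2 V)
λ = 1.41 × 10^-13 m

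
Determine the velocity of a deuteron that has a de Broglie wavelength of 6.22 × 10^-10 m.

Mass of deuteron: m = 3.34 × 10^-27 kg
3.19 × 10^2 m/s

From the de Broglie relation λ = h/(mv), we solve for v:

v = h/(mλ)
v = (6.626 × 10^-34 J·s) / (3.34 × 10^-27 kg × 6.22 × 10^-10 m)
v = 3.19 × 10^2 m/s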